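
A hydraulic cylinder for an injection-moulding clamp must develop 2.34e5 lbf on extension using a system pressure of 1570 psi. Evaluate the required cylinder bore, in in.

D ≈ 13.8 in

Extension force acts on the full piston face: F = P × (π/4)D².
D = √(4F / (πP)) = √(4 × 2.34e5 lbf / (π × 1570 psi))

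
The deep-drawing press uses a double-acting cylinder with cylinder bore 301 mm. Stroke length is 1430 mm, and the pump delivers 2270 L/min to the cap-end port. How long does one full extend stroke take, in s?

Cap-side area A_cap = π/4 × (301 mm)² = 71160 mm^2
Swept volume V = A × L; t = V / Q = A·L / Q

t ≈ 2.69 s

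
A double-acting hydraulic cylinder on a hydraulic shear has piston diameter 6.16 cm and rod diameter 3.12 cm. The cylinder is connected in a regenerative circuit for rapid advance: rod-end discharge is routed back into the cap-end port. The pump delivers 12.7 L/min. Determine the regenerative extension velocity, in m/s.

In regeneration the rod-end outflow joins the pump flow into the cap end, so the net volume the pump must supply per unit advance equals the rod cross-section area.
Rod cross-section A_rod = π/4 × (3.12 cm)² = 7.645 cm^2
v = Q_pump / A_rod

v ≈ 0.277 m/s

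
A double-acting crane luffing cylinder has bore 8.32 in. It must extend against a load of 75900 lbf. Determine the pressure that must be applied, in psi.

Cap-side area A_cap = π/4 × (8.32 in)² = 54.37 in^2
P = F / A = 75900 lbf / A

P ≈ 1400 psi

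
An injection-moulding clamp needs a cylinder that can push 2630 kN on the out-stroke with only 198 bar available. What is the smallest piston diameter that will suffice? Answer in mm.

Extension force acts on the full piston face: F = P × (π/4)D².
D = √(4F / (πP)) = √(4 × 2630 kN / (π × 198 bar))

D ≈ 411 mm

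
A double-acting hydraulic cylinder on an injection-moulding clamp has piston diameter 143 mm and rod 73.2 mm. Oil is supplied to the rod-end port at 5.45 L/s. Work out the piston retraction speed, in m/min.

v ≈ 27.6 m/min

Rod-side annular area A_ann = π/4 × (143² − 73.2²) = 11850 mm^2
Flow into the rod-end port fills the annular volume.
v = Q / A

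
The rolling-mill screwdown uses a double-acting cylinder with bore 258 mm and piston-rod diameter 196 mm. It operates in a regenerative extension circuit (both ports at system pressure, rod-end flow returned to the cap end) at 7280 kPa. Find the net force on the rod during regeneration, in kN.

F ≈ 220 kN

With equal pressure on both faces, forces on the annular region cancel; the net push is pressure × rod cross-section.
Rod cross-section A_rod = π/4 × (196 mm)² = 30170 mm^2
F = P × A_rod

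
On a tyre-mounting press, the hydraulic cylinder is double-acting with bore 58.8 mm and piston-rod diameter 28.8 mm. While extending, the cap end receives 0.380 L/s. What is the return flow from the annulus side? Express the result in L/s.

Q_out ≈ 0.289 L/s

Cap-side area A_cap = π/4 × (58.8 mm)² = 2715 mm^2
Rod-side annular area A_ann = π/4 × (58.8² − 28.8²) = 2064 mm^2
Piston speed v = Q_in/A_cap; rod-end outflow Q_out = v × A_ann = Q_in × A_ann/A_cap.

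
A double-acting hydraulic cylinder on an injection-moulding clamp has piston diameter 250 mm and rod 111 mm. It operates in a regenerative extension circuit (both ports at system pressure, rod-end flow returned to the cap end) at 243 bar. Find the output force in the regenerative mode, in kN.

With equal pressure on both faces, forces on the annular region cancel; the net push is pressure × rod cross-section.
Rod cross-section A_rod = π/4 × (111 mm)² = 9677 mm^2
F = P × A_rod

F ≈ 235 kN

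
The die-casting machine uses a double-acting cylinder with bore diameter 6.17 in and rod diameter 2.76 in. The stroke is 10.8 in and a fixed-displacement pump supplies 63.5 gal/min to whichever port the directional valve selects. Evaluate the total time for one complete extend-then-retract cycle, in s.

Cap-side area A_cap = π/4 × (6.17 in)² = 29.90 in^2
Rod-side annular area A_ann = π/4 × (6.17² − 2.76²) = 23.92 in^2
t_ext = A_cap·L/Q = 1.321 s
t_ret = A_ann·L/Q = 1.057 s
t_cycle = t_ext + t_ret

t ≈ 2.38 s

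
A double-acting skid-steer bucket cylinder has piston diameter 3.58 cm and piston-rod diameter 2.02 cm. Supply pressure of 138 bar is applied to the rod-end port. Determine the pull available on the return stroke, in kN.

F ≈ 9.47 kN

Rod-side annular area A_ann = π/4 × (3.58² − 2.02²) = 6.861 cm^2
On retraction the pressure acts on the annular area (bore minus rod).
F = P × A_ann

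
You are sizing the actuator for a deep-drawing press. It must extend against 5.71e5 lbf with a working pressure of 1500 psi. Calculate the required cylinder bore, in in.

Extension force acts on the full piston face: F = P × (π/4)D².
D = √(4F / (πP)) = √(4 × 5.71e5 lbf / (π × 1500 psi))

D ≈ 22.0 in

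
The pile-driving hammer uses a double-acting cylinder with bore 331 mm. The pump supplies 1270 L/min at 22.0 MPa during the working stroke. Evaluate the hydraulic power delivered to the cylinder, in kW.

Hydraulic power = P × Q

W ≈ 466 kW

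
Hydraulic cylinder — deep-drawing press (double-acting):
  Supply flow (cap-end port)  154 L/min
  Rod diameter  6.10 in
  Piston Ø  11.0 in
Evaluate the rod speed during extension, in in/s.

v ≈ 1.65 in/s

Cap-side area A_cap = π/4 × (11.0 in)² = 95.03 in^2
v = Q / A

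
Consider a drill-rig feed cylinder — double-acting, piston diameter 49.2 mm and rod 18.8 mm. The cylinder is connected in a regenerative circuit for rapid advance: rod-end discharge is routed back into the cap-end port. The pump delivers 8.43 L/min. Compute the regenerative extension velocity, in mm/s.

v ≈ 506 mm/s

In regeneration the rod-end outflow joins the pump flow into the cap end, so the net volume the pump must supply per unit advance equals the rod cross-section area.
Rod cross-section A_rod = π/4 × (18.8 mm)² = 277.6 mm^2
v = Q_pump / A_rod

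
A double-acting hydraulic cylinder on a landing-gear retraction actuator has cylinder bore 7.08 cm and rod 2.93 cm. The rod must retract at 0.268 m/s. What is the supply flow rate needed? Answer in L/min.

Rod-side annular area A_ann = π/4 × (7.08² − 2.93²) = 32.63 cm^2
Q = A × v

Q ≈ 52.5 L/min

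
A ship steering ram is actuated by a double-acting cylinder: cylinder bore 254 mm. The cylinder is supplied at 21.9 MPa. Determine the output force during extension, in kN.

Cap-side area A_cap = π/4 × (254 mm)² = 50670 mm^2
F = P × A_cap = 21.9 MPa × A_cap

F ≈ 1110 kN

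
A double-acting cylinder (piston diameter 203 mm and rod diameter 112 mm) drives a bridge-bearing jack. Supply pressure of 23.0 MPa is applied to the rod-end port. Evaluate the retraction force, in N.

Rod-side annular area A_ann = π/4 × (203² − 112²) = 22510 mm^2
On retraction the pressure acts on the annular area (bore minus rod).
F = P × A_ann

F ≈ 5.18e5 N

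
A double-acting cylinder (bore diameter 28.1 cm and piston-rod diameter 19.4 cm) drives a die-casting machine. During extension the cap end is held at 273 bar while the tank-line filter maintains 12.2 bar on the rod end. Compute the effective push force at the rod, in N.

F ≈ 1.65e6 N

Cap-side area A_cap = π/4 × (28.1 cm)² = 620.2 cm^2
Rod-side annular area A_ann = π/4 × (28.1² − 19.4²) = 324.6 cm^2
Net thrust = P_cap·A_cap − P_rod·A_ann = 1.693e6 N − 39600 N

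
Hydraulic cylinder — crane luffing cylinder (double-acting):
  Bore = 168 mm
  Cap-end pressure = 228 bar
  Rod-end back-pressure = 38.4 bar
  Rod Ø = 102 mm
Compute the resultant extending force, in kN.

Cap-side area A_cap = π/4 × (168 mm)² = 22170 mm^2
Rod-side annular area A_ann = π/4 × (168² − 102²) = 14000 mm^2
Net thrust = P_cap·A_cap − P_rod·A_ann = 505.4 kN − 53.74 kN

F ≈ 452 kN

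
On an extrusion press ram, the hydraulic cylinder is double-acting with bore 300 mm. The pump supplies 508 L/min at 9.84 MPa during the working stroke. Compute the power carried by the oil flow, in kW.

W ≈ 83.3 kW

Hydraulic power = P × Q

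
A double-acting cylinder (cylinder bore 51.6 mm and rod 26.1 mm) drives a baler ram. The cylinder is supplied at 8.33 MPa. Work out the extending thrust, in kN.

F ≈ 17.4 kN

Cap-side area A_cap = π/4 × (51.6 mm)² = 2091 mm^2
F = P × A_cap = 8.33 MPa × A_cap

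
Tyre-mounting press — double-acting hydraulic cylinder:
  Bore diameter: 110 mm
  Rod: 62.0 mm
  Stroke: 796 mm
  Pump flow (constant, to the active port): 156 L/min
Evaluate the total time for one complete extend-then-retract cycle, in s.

t ≈ 4.89 s

Cap-side area A_cap = π/4 × (110 mm)² = 9503 mm^2
Rod-side annular area A_ann = π/4 × (110² − 62.0²) = 6484 mm^2
t_ext = A_cap·L/Q = 2.909 s
t_ret = A_ann·L/Q = 1.985 s
t_cycle = t_ext + t_ret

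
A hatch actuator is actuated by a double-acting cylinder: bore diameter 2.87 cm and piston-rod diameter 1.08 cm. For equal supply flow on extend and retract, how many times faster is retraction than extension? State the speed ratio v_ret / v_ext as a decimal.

v_ret/v_ext ≈ 1.16

Cap-side area A_cap = π/4 × (2.87 cm)² = 6.469 cm^2
Rod-side annular area A_ann = π/4 × (2.87² − 1.08²) = 5.553 cm^2
For equal Q, v ∝ 1/A, so v_ret/v_ext = A_cap/A_ann.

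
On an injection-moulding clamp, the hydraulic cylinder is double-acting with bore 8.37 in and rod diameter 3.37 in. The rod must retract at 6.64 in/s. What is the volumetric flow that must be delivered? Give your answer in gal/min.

Rod-side annular area A_ann = π/4 × (8.37² − 3.37²) = 46.10 in^2
Q = A × v

Q ≈ 79.5 gal/min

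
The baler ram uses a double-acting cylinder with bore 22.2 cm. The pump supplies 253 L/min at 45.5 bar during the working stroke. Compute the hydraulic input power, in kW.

W ≈ 19.2 kW

Hydraulic power = P × Q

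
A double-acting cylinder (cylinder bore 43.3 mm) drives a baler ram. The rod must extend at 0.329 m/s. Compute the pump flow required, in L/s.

Q ≈ 0.484 L/s

Cap-side area A_cap = π/4 × (43.3 mm)² = 1473 mm^2
Q = A × v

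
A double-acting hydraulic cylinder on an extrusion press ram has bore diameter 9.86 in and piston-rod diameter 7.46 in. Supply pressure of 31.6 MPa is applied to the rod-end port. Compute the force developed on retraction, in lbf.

Rod-side annular area A_ann = π/4 × (9.86² − 7.46²) = 32.65 in^2
On retraction the pressure acts on the annular area (bore minus rod).
F = P × A_ann

F ≈ 1.50e5 lbf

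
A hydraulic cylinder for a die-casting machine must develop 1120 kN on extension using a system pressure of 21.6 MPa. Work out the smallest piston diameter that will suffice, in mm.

D ≈ 257 mm

Extension force acts on the full piston face: F = P × (π/4)D².
D = √(4F / (πP)) = √(4 × 1120 kN / (π × 21.6 MPa))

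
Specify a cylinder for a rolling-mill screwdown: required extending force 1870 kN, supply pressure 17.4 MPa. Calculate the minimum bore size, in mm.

D ≈ 370 mm

Extension force acts on the full piston face: F = P × (π/4)D².
D = √(4F / (πP)) = √(4 × 1870 kN / (π × 17.4 MPa))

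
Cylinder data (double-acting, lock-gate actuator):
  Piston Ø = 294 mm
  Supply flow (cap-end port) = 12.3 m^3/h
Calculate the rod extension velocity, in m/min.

v ≈ 3.02 m/min

Cap-side area A_cap = π/4 × (294 mm)² = 67890 mm^2
v = Q / A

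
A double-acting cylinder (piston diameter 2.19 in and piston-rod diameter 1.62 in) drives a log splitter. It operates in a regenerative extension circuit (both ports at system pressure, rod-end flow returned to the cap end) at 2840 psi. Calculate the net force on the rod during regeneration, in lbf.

F ≈ 5850 lbf

With equal pressure on both faces, forces on the annular region cancel; the net push is pressure × rod cross-section.
Rod cross-section A_rod = π/4 × (1.62 in)² = 2.061 in^2
F = P × A_rod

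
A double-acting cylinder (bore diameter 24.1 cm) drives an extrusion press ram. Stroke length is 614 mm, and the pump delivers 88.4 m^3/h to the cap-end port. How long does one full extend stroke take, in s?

Cap-side area A_cap = π/4 × (24.1 cm)² = 456.2 cm^2
Swept volume V = A × L; t = V / Q = A·L / Q

t ≈ 1.14 s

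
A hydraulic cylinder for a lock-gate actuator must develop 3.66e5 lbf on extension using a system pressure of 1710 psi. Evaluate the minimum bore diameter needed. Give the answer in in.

Extension force acts on the full piston face: F = P × (π/4)D².
D = √(4F / (πP)) = √(4 × 3.66e5 lbf / (π × 1710 psi))

D ≈ 16.5 in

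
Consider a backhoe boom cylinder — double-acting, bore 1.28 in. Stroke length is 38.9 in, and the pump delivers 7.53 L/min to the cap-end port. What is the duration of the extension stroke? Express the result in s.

t ≈ 6.54 s

Cap-side area A_cap = π/4 × (1.28 in)² = 1.287 in^2
Swept volume V = A × L; t = V / Q = A·L / Q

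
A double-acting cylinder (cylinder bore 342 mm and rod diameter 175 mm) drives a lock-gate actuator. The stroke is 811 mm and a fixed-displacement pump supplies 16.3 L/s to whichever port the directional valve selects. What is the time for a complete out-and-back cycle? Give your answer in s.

Cap-side area A_cap = π/4 × (342 mm)² = 91860 mm^2
Rod-side annular area A_ann = π/4 × (342² − 175²) = 67810 mm^2
t_ext = A_cap·L/Q = 4.571 s
t_ret = A_ann·L/Q = 3.374 s
t_cycle = t_ext + t_ret

t ≈ 7.94 s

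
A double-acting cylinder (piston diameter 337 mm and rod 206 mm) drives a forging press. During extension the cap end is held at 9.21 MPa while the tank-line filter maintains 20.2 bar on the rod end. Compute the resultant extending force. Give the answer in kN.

F ≈ 709 kN

Cap-side area A_cap = π/4 × (337 mm)² = 89200 mm^2
Rod-side annular area A_ann = π/4 × (337² − 206²) = 55870 mm^2
Net thrust = P_cap·A_cap − P_rod·A_ann = 821.5 kN − 112.9 kN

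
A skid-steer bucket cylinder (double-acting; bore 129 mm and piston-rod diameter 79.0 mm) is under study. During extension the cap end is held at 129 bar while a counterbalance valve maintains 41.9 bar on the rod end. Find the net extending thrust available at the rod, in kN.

F ≈ 134 kN

Cap-side area A_cap = π/4 × (129 mm)² = 13070 mm^2
Rod-side annular area A_ann = π/4 × (129² − 79.0²) = 8168 mm^2
Net thrust = P_cap·A_cap − P_rod·A_ann = 168.6 kN − 34.22 kN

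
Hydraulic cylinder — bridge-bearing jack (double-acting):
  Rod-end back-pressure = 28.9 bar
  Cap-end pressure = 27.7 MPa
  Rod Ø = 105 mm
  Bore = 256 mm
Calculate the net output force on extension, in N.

F ≈ 1.30e6 N

Cap-side area A_cap = π/4 × (256 mm)² = 51470 mm^2
Rod-side annular area A_ann = π/4 × (256² − 105²) = 42810 mm^2
Net thrust = P_cap·A_cap − P_rod·A_ann = 1.426e6 N − 1.237e5 N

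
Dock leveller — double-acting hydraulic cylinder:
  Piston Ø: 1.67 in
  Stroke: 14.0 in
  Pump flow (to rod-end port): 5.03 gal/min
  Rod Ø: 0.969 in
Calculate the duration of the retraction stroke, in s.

Rod-side annular area A_ann = π/4 × (1.67² − 0.969²) = 1.453 in^2
Swept volume V = A × L; t = V / Q = A·L / Q

t ≈ 1.05 s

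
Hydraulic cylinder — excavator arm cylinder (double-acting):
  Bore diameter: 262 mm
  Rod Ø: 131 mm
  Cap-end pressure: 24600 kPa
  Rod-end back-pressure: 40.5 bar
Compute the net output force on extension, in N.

Cap-side area A_cap = π/4 × (262 mm)² = 53910 mm^2
Rod-side annular area A_ann = π/4 × (262² − 131²) = 40430 mm^2
Net thrust = P_cap·A_cap − P_rod·A_ann = 1.326e6 N − 1.638e5 N

F ≈ 1.16e6 N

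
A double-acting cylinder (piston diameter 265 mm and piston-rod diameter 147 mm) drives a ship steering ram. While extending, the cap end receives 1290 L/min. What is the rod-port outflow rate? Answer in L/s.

Cap-side area A_cap = π/4 × (265 mm)² = 55150 mm^2
Rod-side annular area A_ann = π/4 × (265² − 147²) = 38180 mm^2
Piston speed v = Q_in/A_cap; rod-end outflow Q_out = v × A_ann = Q_in × A_ann/A_cap.

Q_out ≈ 14.9 L/s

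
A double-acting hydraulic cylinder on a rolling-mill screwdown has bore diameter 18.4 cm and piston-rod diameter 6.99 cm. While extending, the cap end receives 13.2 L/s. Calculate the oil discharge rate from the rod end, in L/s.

Cap-side area A_cap = π/4 × (18.4 cm)² = 265.9 cm^2
Rod-side annular area A_ann = π/4 × (18.4² − 6.99²) = 227.5 cm^2
Piston speed v = Q_in/A_cap; rod-end outflow Q_out = v × A_ann = Q_in × A_ann/A_cap.

Q_out ≈ 11.3 L/s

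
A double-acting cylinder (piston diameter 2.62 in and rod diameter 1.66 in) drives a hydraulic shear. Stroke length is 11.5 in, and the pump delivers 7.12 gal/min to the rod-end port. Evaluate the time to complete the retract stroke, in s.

t ≈ 1.35 s

Rod-side annular area A_ann = π/4 × (2.62² − 1.66²) = 3.227 in^2
Swept volume V = A × L; t = V / Q = A·L / Q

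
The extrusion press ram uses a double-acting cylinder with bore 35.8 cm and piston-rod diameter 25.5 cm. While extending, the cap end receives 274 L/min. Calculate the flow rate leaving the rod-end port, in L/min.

Cap-side area A_cap = π/4 × (35.8 cm)² = 1007 cm^2
Rod-side annular area A_ann = π/4 × (35.8² − 25.5²) = 495.9 cm^2
Piston speed v = Q_in/A_cap; rod-end outflow Q_out = v × A_ann = Q_in × A_ann/A_cap.

Q_out ≈ 135 L/min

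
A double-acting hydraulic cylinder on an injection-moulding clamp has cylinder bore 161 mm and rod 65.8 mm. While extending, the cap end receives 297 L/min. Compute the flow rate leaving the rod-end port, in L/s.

Cap-side area A_cap = π/4 × (161 mm)² = 20360 mm^2
Rod-side annular area A_ann = π/4 × (161² − 65.8²) = 16960 mm^2
Piston speed v = Q_in/A_cap; rod-end outflow Q_out = v × A_ann = Q_in × A_ann/A_cap.

Q_out ≈ 4.12 L/s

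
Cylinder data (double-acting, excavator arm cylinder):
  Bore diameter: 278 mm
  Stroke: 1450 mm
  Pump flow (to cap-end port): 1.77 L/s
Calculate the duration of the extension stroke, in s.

Cap-side area A_cap = π/4 × (278 mm)² = 60700 mm^2
Swept volume V = A × L; t = V / Q = A·L / Q

t ≈ 49.7 s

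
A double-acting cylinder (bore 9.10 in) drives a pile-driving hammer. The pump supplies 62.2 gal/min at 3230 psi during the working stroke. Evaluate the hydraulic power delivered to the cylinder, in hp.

Hydraulic power = P × Q

W ≈ 117 hp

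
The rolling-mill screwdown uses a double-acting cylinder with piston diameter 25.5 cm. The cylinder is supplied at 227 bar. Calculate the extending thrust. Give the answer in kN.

Cap-side area A_cap = π/4 × (25.5 cm)² = 510.7 cm^2
F = P × A_cap = 227 bar × A_cap

F ≈ 1160 kN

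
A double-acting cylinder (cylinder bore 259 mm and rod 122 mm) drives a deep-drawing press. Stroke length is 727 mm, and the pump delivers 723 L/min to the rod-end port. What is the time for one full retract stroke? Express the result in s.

Rod-side annular area A_ann = π/4 × (259² − 122²) = 41000 mm^2
Swept volume V = A × L; t = V / Q = A·L / Q

t ≈ 2.47 s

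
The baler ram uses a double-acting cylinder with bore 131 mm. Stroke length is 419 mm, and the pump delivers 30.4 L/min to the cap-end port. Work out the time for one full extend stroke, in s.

t ≈ 11.1 s

Cap-side area A_cap = π/4 × (131 mm)² = 13480 mm^2
Swept volume V = A × L; t = V / Q = A·L / Q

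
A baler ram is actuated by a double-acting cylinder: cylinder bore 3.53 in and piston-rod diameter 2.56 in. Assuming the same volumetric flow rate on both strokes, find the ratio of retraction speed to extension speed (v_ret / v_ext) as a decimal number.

v_ret/v_ext ≈ 2.11

Cap-side area A_cap = π/4 × (3.53 in)² = 9.787 in^2
Rod-side annular area A_ann = π/4 × (3.53² − 2.56²) = 4.640 in^2
For equal Q, v ∝ 1/A, so v_ret/v_ext = A_cap/A_ann.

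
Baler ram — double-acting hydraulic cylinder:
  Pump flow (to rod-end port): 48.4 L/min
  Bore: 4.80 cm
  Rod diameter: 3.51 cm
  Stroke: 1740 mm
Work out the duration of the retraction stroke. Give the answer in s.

Rod-side annular area A_ann = π/4 × (4.80² − 3.51²) = 8.419 cm^2
Swept volume V = A × L; t = V / Q = A·L / Q

t ≈ 1.82 s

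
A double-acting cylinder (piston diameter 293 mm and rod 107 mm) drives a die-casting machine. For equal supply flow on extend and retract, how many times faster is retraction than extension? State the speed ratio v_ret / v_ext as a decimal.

v_ret/v_ext ≈ 1.15

Cap-side area A_cap = π/4 × (293 mm)² = 67430 mm^2
Rod-side annular area A_ann = π/4 × (293² − 107²) = 58430 mm^2
For equal Q, v ∝ 1/A, so v_ret/v_ext = A_cap/A_ann.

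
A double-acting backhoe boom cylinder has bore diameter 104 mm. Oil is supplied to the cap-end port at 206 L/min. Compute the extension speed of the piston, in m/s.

Cap-side area A_cap = π/4 × (104 mm)² = 8495 mm^2
v = Q / A

v ≈ 0.404 m/s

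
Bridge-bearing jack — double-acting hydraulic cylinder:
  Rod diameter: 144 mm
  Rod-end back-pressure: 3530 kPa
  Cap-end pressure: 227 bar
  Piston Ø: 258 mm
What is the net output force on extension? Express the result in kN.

F ≈ 1060 kN

Cap-side area A_cap = π/4 × (258 mm)² = 52280 mm^2
Rod-side annular area A_ann = π/4 × (258² − 144²) = 35990 mm^2
Net thrust = P_cap·A_cap − P_rod·A_ann = 1187 kN − 127.1 kN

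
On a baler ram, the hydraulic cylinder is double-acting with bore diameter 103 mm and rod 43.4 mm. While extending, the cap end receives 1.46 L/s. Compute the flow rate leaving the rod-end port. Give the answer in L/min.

Cap-side area A_cap = π/4 × (103 mm)² = 8332 mm^2
Rod-side annular area A_ann = π/4 × (103² − 43.4²) = 6853 mm^2
Piston speed v = Q_in/A_cap; rod-end outflow Q_out = v × A_ann = Q_in × A_ann/A_cap.

Q_out ≈ 72.0 L/min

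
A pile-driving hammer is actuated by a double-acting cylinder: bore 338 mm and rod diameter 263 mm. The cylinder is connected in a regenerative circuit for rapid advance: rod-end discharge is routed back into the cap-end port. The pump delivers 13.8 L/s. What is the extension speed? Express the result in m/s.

In regeneration the rod-end outflow joins the pump flow into the cap end, so the net volume the pump must supply per unit advance equals the rod cross-section area.
Rod cross-section A_rod = π/4 × (263 mm)² = 54330 mm^2
v = Q_pump / A_rod

v ≈ 0.254 m/s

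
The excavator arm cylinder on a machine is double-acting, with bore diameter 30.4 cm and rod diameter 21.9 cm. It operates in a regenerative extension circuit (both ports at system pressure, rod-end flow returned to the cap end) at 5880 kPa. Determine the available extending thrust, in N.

With equal pressure on both faces, forces on the annular region cancel; the net push is pressure × rod cross-section.
Rod cross-section A_rod = π/4 × (21.9 cm)² = 376.7 cm^2
F = P × A_rod

F ≈ 2.21e5 N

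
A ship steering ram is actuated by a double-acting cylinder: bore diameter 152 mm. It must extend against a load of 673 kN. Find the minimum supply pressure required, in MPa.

P ≈ 37.1 MPa

Cap-side area A_cap = π/4 × (152 mm)² = 18150 mm^2
P = F / A = 673 kN / A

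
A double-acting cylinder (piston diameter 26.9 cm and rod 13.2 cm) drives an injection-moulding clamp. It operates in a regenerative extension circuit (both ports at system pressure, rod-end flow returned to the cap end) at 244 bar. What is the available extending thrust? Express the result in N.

With equal pressure on both faces, forces on the annular region cancel; the net push is pressure × rod cross-section.
Rod cross-section A_rod = π/4 × (13.2 cm)² = 136.8 cm^2
F = P × A_rod

F ≈ 3.34e5 N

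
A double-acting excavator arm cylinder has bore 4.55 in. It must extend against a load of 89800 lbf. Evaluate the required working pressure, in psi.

P ≈ 5520 psi

Cap-side area A_cap = π/4 × (4.55 in)² = 16.26 in^2
P = F / A = 89800 lbf / A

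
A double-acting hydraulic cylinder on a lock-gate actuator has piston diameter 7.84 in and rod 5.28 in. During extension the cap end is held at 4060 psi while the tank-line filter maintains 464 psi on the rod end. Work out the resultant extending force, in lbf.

Cap-side area A_cap = π/4 × (7.84 in)² = 48.27 in^2
Rod-side annular area A_ann = π/4 × (7.84² − 5.28²) = 26.38 in^2
Net thrust = P_cap·A_cap − P_rod·A_ann = 1.960e5 lbf − 12240 lbf

F ≈ 1.84e5 lbf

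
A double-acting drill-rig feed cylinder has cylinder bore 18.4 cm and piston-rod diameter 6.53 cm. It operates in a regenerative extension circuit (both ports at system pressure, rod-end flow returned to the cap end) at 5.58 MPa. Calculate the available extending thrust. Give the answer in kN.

With equal pressure on both faces, forces on the annular region cancel; the net push is pressure × rod cross-section.
Rod cross-section A_rod = π/4 × (6.53 cm)² = 33.49 cm^2
F = P × A_rod

F ≈ 18.7 kN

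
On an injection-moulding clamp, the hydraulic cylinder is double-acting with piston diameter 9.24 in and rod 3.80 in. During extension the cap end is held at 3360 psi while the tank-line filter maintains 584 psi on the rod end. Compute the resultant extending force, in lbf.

F ≈ 1.93e5 lbf

Cap-side area A_cap = π/4 × (9.24 in)² = 67.06 in^2
Rod-side annular area A_ann = π/4 × (9.24² − 3.80²) = 55.71 in^2
Net thrust = P_cap·A_cap − P_rod·A_ann = 2.253e5 lbf − 32540 lbf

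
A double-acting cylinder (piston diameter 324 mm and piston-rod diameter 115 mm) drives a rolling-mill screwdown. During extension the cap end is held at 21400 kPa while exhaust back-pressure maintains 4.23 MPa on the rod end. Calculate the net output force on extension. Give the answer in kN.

Cap-side area A_cap = π/4 × (324 mm)² = 82450 mm^2
Rod-side annular area A_ann = π/4 × (324² − 115²) = 72060 mm^2
Net thrust = P_cap·A_cap − P_rod·A_ann = 1764 kN − 304.8 kN

F ≈ 1460 kN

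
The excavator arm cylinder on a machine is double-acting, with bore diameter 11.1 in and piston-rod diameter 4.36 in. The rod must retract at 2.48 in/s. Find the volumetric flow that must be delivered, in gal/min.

Rod-side annular area A_ann = π/4 × (11.1² − 4.36²) = 81.84 in^2
Q = A × v

Q ≈ 52.7 gal/min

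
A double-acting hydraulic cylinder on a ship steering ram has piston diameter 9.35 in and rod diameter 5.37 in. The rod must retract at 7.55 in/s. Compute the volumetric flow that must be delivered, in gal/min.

Q ≈ 90.2 gal/min

Rod-side annular area A_ann = π/4 × (9.35² − 5.37²) = 46.01 in^2
Q = A × v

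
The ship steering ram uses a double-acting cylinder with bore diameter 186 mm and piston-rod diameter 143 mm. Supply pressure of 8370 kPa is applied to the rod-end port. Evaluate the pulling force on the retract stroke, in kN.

Rod-side annular area A_ann = π/4 × (186² − 143²) = 11110 mm^2
On retraction the pressure acts on the annular area (bore minus rod).
F = P × A_ann

F ≈ 93.0 kN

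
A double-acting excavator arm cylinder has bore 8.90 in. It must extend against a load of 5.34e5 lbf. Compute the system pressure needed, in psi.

P ≈ 8580 psi

Cap-side area A_cap = π/4 × (8.90 in)² = 62.21 in^2
P = F / A = 5.34e5 lbf / A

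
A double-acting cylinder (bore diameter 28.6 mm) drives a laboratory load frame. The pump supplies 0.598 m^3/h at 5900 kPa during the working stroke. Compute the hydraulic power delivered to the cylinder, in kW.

Hydraulic power = P × Q

W ≈ 0.980 kW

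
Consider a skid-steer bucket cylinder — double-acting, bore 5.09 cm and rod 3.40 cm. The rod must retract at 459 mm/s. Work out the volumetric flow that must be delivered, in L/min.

Q ≈ 31.0 L/min

Rod-side annular area A_ann = π/4 × (5.09² − 3.40²) = 11.27 cm^2
Q = A × v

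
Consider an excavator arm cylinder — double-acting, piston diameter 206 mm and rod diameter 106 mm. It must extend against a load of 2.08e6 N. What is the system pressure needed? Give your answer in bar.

Cap-side area A_cap = π/4 × (206 mm)² = 33330 mm^2
P = F / A = 2.08e6 N / A

P ≈ 624 bar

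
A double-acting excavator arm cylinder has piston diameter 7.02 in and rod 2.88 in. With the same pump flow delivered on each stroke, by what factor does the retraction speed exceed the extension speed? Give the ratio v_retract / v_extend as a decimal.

v_ret/v_ext ≈ 1.20

Cap-side area A_cap = π/4 × (7.02 in)² = 38.70 in^2
Rod-side annular area A_ann = π/4 × (7.02² − 2.88²) = 32.19 in^2
For equal Q, v ∝ 1/A, so v_ret/v_ext = A_cap/A_ann.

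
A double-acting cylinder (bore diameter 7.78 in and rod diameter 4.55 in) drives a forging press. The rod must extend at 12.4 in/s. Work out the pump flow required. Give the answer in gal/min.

Q ≈ 153 gal/min

Cap-side area A_cap = π/4 × (7.78 in)² = 47.54 in^2
Q = A × v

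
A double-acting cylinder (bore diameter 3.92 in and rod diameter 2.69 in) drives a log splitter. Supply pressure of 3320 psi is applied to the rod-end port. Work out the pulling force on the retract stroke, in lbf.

F ≈ 21200 lbf

Rod-side annular area A_ann = π/4 × (3.92² − 2.69²) = 6.386 in^2
On retraction the pressure acts on the annular area (bore minus rod).
F = P × A_ann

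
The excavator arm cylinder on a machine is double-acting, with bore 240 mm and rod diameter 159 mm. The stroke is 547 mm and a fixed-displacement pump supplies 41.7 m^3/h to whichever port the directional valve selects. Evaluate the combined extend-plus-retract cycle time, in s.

Cap-side area A_cap = π/4 × (240 mm)² = 45240 mm^2
Rod-side annular area A_ann = π/4 × (240² − 159²) = 25380 mm^2
t_ext = A_cap·L/Q = 2.136 s
t_ret = A_ann·L/Q = 1.199 s
t_cycle = t_ext + t_ret

t ≈ 3.33 s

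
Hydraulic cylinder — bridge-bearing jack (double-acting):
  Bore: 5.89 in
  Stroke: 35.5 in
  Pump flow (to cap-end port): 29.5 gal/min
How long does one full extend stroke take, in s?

Cap-side area A_cap = π/4 × (5.89 in)² = 27.25 in^2
Swept volume V = A × L; t = V / Q = A·L / Q

t ≈ 8.52 s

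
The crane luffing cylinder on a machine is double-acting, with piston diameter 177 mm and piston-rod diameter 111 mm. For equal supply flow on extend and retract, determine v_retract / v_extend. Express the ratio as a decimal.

v_ret/v_ext ≈ 1.65

Cap-side area A_cap = π/4 × (177 mm)² = 24610 mm^2
Rod-side annular area A_ann = π/4 × (177² − 111²) = 14930 mm^2
For equal Q, v ∝ 1/A, so v_ret/v_ext = A_cap/A_ann.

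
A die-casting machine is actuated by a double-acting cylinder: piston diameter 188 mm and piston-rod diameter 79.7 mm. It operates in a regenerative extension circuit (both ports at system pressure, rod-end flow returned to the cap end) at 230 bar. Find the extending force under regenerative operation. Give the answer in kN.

With equal pressure on both faces, forces on the annular region cancel; the net push is pressure × rod cross-section.
Rod cross-section A_rod = π/4 × (79.7 mm)² = 4989 mm^2
F = P × A_rod

F ≈ 115 kN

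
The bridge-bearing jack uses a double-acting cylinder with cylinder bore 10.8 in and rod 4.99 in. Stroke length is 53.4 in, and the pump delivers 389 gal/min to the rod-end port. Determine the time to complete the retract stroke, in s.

Rod-side annular area A_ann = π/4 × (10.8² − 4.99²) = 72.05 in^2
Swept volume V = A × L; t = V / Q = A·L / Q

t ≈ 2.57 s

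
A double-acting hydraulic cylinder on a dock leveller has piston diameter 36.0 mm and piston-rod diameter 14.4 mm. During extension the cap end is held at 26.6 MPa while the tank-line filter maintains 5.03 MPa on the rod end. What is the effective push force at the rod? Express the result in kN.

F ≈ 22.8 kN

Cap-side area A_cap = π/4 × (36.0 mm)² = 1018 mm^2
Rod-side annular area A_ann = π/4 × (36.0² − 14.4²) = 855.0 mm^2
Net thrust = P_cap·A_cap − P_rod·A_ann = 27.08 kN − 4.301 kN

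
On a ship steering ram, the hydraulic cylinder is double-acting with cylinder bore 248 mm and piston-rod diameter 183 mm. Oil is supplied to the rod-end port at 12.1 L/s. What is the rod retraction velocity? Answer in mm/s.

Rod-side annular area A_ann = π/4 × (248² − 183²) = 22000 mm^2
Flow into the rod-end port fills the annular volume.
v = Q / A

v ≈ 550 mm/s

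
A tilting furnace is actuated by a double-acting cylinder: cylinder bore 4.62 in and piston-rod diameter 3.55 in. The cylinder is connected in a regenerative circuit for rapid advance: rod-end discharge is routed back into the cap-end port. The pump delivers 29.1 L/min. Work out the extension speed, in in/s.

v ≈ 2.99 in/s

In regeneration the rod-end outflow joins the pump flow into the cap end, so the net volume the pump must supply per unit advance equals the rod cross-section area.
Rod cross-section A_rod = π/4 × (3.55 in)² = 9.898 in^2
v = Q_pump / A_rod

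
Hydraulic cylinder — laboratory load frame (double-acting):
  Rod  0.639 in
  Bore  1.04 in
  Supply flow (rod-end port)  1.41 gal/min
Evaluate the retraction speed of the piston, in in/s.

v ≈ 10.3 in/s

Rod-side annular area A_ann = π/4 × (1.04² − 0.639²) = 0.5288 in^2
Flow into the rod-end port fills the annular volume.
v = Q / A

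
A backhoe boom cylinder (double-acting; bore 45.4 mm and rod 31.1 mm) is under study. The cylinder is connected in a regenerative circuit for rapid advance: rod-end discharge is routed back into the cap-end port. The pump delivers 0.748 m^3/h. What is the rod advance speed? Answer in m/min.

v ≈ 16.4 m/min

In regeneration the rod-end outflow joins the pump flow into the cap end, so the net volume the pump must supply per unit advance equals the rod cross-section area.
Rod cross-section A_rod = π/4 × (31.1 mm)² = 759.6 mm^2
v = Q_pump / A_rod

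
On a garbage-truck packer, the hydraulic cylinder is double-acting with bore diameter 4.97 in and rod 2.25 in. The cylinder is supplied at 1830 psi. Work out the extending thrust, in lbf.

F ≈ 35500 lbf

Cap-side area A_cap = π/4 × (4.97 in)² = 19.40 in^2
F = P × A_cap = 1830 psi × A_cap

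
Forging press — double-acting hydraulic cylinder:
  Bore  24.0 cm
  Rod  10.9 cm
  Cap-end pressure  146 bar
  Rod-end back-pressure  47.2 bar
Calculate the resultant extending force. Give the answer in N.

Cap-side area A_cap = π/4 × (24.0 cm)² = 452.4 cm^2
Rod-side annular area A_ann = π/4 × (24.0² − 10.9²) = 359.1 cm^2
Net thrust = P_cap·A_cap − P_rod·A_ann = 6.605e5 N − 1.695e5 N

F ≈ 4.91e5 N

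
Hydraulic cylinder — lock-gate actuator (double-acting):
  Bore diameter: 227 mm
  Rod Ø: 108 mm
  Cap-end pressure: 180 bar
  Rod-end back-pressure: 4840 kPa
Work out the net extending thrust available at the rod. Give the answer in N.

F ≈ 5.77e5 N

Cap-side area A_cap = π/4 × (227 mm)² = 40470 mm^2
Rod-side annular area A_ann = π/4 × (227² − 108²) = 31310 mm^2
Net thrust = P_cap·A_cap − P_rod·A_ann = 7.285e5 N − 1.515e5 N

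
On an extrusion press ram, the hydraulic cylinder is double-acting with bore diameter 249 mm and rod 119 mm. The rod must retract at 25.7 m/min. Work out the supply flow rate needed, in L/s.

Q ≈ 16.1 L/s

Rod-side annular area A_ann = π/4 × (249² − 119²) = 37570 mm^2
Q = A × v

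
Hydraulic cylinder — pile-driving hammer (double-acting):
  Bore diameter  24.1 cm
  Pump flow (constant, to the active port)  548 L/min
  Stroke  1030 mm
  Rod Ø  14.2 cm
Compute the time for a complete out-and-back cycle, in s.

Cap-side area A_cap = π/4 × (24.1 cm)² = 456.2 cm^2
Rod-side annular area A_ann = π/4 × (24.1² − 14.2²) = 297.8 cm^2
t_ext = A_cap·L/Q = 5.144 s
t_ret = A_ann·L/Q = 3.358 s
t_cycle = t_ext + t_ret

t ≈ 8.50 s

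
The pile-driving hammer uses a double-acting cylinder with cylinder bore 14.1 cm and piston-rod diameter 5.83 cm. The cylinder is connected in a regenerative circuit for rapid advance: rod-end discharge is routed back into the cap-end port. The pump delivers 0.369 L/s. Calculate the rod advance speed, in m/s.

v ≈ 0.138 m/s

In regeneration the rod-end outflow joins the pump flow into the cap end, so the net volume the pump must supply per unit advance equals the rod cross-section area.
Rod cross-section A_rod = π/4 × (5.83 cm)² = 26.69 cm^2
v = Q_pump / A_rod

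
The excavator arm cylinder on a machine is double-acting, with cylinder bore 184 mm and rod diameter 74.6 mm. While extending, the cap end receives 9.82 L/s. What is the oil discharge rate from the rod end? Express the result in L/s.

Q_out ≈ 8.21 L/s

Cap-side area A_cap = π/4 × (184 mm)² = 26590 mm^2
Rod-side annular area A_ann = π/4 × (184² − 74.6²) = 22220 mm^2
Piston speed v = Q_in/A_cap; rod-end outflow Q_out = v × A_ann = Q_in × A_ann/A_cap.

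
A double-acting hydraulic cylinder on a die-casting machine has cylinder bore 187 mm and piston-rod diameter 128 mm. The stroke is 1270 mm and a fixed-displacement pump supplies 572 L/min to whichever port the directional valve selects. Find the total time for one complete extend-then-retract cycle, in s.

Cap-side area A_cap = π/4 × (187 mm)² = 27460 mm^2
Rod-side annular area A_ann = π/4 × (187² − 128²) = 14600 mm^2
t_ext = A_cap·L/Q = 3.659 s
t_ret = A_ann·L/Q = 1.945 s
t_cycle = t_ext + t_ret

t ≈ 5.60 s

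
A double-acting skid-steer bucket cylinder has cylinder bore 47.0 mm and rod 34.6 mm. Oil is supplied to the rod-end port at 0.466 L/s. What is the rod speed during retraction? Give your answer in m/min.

v ≈ 35.2 m/min

Rod-side annular area A_ann = π/4 × (47.0² − 34.6²) = 794.7 mm^2
Flow into the rod-end port fills the annular volume.
v = Q / A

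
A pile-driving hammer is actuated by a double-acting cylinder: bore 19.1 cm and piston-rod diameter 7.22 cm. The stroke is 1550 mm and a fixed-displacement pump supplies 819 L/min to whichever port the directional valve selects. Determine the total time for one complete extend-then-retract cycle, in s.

t ≈ 6.04 s

Cap-side area A_cap = π/4 × (19.1 cm)² = 286.5 cm^2
Rod-side annular area A_ann = π/4 × (19.1² − 7.22²) = 245.6 cm^2
t_ext = A_cap·L/Q = 3.254 s
t_ret = A_ann·L/Q = 2.789 s
t_cycle = t_ext + t_ret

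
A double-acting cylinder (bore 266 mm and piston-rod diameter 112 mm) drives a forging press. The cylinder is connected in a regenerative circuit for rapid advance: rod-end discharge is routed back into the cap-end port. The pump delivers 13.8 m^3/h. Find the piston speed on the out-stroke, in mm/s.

v ≈ 389 mm/s

In regeneration the rod-end outflow joins the pump flow into the cap end, so the net volume the pump must supply per unit advance equals the rod cross-section area.
Rod cross-section A_rod = π/4 × (112 mm)² = 9852 mm^2
v = Q_pump / A_rod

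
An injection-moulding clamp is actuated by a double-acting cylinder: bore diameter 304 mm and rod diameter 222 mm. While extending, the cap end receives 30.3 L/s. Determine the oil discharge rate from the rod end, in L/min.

Cap-side area A_cap = π/4 × (304 mm)² = 72580 mm^2
Rod-side annular area A_ann = π/4 × (304² − 222²) = 33880 mm^2
Piston speed v = Q_in/A_cap; rod-end outflow Q_out = v × A_ann = Q_in × A_ann/A_cap.

Q_out ≈ 848 L/min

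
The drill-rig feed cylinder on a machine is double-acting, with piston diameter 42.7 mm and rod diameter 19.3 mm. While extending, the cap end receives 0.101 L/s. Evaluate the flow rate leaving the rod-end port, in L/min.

Q_out ≈ 4.82 L/min

Cap-side area A_cap = π/4 × (42.7 mm)² = 1432 mm^2
Rod-side annular area A_ann = π/4 × (42.7² − 19.3²) = 1139 mm^2
Piston speed v = Q_in/A_cap; rod-end outflow Q_out = v × A_ann = Q_in × A_ann/A_cap.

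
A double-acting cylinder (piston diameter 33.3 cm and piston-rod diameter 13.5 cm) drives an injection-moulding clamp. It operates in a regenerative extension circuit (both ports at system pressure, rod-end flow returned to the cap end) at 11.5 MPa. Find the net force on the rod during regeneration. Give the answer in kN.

With equal pressure on both faces, forces on the annular region cancel; the net push is pressure × rod cross-section.
Rod cross-section A_rod = π/4 × (13.5 cm)² = 143.1 cm^2
F = P × A_rod

F ≈ 165 kN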